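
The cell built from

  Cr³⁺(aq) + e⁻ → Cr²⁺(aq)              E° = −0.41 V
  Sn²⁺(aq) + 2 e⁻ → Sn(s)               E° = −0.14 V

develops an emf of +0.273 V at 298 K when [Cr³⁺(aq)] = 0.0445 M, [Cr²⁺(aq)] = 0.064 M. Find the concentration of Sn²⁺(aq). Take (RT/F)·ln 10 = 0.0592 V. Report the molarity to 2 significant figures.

0.61 M

The Sn²⁺/Sn couple has the larger reduction potential, so it is the cathode: E°cell = −0.14 − (−0.41) = +0.27 V and n = 2.
From the Nernst equation, log Q = n(E° − E)/0.0592 = 2·(+0.27 − (+0.273))/0.0592 = −0.101.
Balancing electrons gives Sn²⁺(aq) + 2 Cr²⁺(aq) → Sn(s) + 2 Cr³⁺(aq); thus Q = [Cr³⁺(aq)]^2 / ([Sn²⁺(aq)]·[Cr²⁺(aq)]^2).
Solving for the unknown gives log [Sn²⁺(aq)] = −0.215, so [Sn²⁺(aq)] ≈ 0.61 M.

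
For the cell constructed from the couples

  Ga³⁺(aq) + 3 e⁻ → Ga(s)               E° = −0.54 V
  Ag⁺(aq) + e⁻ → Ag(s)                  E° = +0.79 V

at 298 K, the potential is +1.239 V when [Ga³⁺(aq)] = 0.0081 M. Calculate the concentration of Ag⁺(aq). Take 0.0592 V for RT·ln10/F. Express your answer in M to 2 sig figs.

0.0058 M

With Ag⁺/Ag at the cathode and Ga³⁺/Ga at the anode, E°cell = +0.79 − (−0.54) = +1.33 V (n = 3).
Since E = E° − (0.0592/n)·log Q, log Q = n(E° − E)/0.0592 = 4.611.
The balanced reaction is 3 Ag⁺(aq) + Ga(s) → 3 Ag(s) + Ga³⁺(aq), so Q = [Ga³⁺(aq)] / [Ag⁺(aq)]^3.
Substituting the known concentrations and solving, log [Ag⁺(aq)] = −2.234 and [Ag⁺(aq)] = 0.0058 M.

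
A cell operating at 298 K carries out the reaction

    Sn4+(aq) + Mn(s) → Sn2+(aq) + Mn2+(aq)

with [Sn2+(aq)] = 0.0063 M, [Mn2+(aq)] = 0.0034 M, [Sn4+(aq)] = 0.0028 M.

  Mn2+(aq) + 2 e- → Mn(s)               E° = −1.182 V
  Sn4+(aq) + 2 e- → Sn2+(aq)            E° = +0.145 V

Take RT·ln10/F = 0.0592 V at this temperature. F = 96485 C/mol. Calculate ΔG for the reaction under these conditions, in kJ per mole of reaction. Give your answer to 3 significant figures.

E°cell = +0.145 − (−1.182) = +1.327 V; the balanced reaction transfers n = 2 electrons.
The reaction quotient is ([Sn2+(aq)]·[Mn2+(aq)]) / [Sn4+(aq)] = 0.00765; by Nernst, E = +1.327 − (0.0592/2)(−2.116) = +1.3896 V.
Then ΔG = −nFE = −2 × 96485 × +1.3896 J/mol = −268 kJ/mol.

−268 kJ/mol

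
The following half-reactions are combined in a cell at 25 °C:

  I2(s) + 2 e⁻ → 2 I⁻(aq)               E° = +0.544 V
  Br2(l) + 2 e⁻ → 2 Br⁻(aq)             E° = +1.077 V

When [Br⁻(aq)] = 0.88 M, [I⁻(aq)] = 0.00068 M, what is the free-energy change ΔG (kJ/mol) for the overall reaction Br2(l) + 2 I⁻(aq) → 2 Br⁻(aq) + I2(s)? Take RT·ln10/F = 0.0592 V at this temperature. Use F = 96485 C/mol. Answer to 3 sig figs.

E°cell = +1.077 − (+0.544) = +0.533 V; the balanced reaction transfers n = 2 electrons.
The reaction quotient is [Br⁻(aq)]^2 / [I⁻(aq)]^2 = 1.67×10^6; by Nernst, E = +0.533 − (0.0592/2)(6.224) = +0.3488 V.
ΔG = −nFE = −(2)(96485)(+0.3488) J/mol = −67.3 kJ/mol.

−67.3 kJ/mol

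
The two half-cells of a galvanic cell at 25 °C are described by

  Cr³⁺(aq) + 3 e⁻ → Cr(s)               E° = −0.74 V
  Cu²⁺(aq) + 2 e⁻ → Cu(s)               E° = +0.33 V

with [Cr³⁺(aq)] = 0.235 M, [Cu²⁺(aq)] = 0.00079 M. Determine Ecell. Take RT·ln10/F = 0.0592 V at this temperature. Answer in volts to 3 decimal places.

Cu²⁺/Cu is reduced (cathode, E° = +0.33 V) and Cr³⁺/Cr is oxidized (anode).
E°cell = E°cat − E°an = +0.33 − (−0.74) = +1.07 V; n = 6.
The balanced reaction is 3 Cu²⁺(aq) + 2 Cr(s) → 3 Cu(s) + 2 Cr³⁺(aq), so Q = [Cr³⁺(aq)]^2 / [Cu²⁺(aq)]^3 = 1.12×10^8 and log Q = 8.049.
Applying E = E° − (RT ln10/nF)·log Q gives +1.07 − (0.0592/6)(8.049) = +0.991 V.

+0.991 V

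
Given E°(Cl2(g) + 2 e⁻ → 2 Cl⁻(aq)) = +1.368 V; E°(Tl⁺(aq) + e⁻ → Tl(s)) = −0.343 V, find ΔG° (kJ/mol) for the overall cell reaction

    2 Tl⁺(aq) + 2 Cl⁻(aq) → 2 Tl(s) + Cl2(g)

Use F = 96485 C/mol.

+330 kJ/mol

In the reaction as written Tl⁺(aq) is reduced, so the Tl⁺/Tl couple is the cathode and Cl₂/Cl⁻ is the anode.
E°cell = −0.343 − (+1.368) = −1.711 V; balancing electrons gives n = 2.
ΔG° = −nFE°cell = −(2)(96485)(−1.711) J/mol = +330 kJ/mol.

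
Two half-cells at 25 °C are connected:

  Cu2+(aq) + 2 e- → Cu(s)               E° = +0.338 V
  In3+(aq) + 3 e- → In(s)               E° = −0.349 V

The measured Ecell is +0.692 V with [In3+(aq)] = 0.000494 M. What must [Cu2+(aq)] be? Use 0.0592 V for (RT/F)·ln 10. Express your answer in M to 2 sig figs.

0.0092 M

The Cu²⁺/Cu couple has the larger reduction potential, so it is the cathode: E°cell = +0.338 − (−0.349) = +0.687 V and n = 6.
From the Nernst equation, log Q = n(E° − E)/0.0592 = 6·(+0.687 − (+0.692))/0.0592 = −0.507.
The balanced reaction is 3 Cu2+(aq) + 2 In(s) → 3 Cu(s) + 2 In3+(aq), so Q = [In3+(aq)]^2 / [Cu2+(aq)]^3.
Solving for the unknown gives log [Cu2+(aq)] = −2.035, so [Cu2+(aq)] ≈ 0.0092 M.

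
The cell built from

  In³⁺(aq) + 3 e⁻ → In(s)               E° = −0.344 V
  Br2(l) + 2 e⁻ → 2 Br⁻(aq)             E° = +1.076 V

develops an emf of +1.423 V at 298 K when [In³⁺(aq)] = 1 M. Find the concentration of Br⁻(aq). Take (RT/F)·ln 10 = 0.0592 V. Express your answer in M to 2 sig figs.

With Br₂/Br⁻ at the cathode and In³⁺/In at the anode, E°cell = +1.076 − (−0.344) = +1.420 V (n = 6).
From the Nernst equation, log Q = n(E° − E)/0.0592 = 6·(+1.420 − (+1.423))/0.0592 = −0.304.
Balancing electrons gives 3 Br2(l) + 2 In(s) → 6 Br⁻(aq) + 2 In³⁺(aq); thus Q = [Br⁻(aq)]^6·[In³⁺(aq)]^2.
Solving for the unknown gives log [Br⁻(aq)] = −0.051, so [Br⁻(aq)] ≈ 0.89 M.

0.89 M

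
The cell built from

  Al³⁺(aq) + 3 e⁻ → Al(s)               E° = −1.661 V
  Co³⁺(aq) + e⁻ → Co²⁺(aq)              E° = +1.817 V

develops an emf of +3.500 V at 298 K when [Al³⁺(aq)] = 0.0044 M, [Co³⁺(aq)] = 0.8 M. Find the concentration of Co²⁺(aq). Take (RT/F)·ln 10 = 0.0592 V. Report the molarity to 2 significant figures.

The Co³⁺/Co²⁺ couple has the larger reduction potential, so it is the cathode: E°cell = +1.817 − (−1.661) = +3.478 V and n = 3.
From the Nernst equation, log Q = n(E° − E)/0.0592 = 3·(+3.478 − (+3.500))/0.0592 = −1.115.
The balanced reaction is 3 Co³⁺(aq) + Al(s) → 3 Co²⁺(aq) + Al³⁺(aq), so Q = ([Co²⁺(aq)]^3·[Al³⁺(aq)]) / [Co³⁺(aq)]^3.
Solving for the unknown gives log [Co²⁺(aq)] = 0.317, so [Co²⁺(aq)] ≈ 2.1 M.

2.1 M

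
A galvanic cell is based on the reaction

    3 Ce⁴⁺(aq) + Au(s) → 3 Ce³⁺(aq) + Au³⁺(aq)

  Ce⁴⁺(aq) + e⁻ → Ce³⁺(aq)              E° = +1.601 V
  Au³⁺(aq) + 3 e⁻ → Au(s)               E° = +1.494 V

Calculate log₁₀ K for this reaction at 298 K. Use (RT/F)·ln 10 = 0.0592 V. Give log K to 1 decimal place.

log K = 5.4

The Ce⁴⁺/Ce³⁺ couple is reduced (cathode); E°cell = +1.601 − (+1.494) = +0.107 V with n = 3.
At equilibrium E = 0, so log K = nE°cell / 0.0592 = (3)(+0.107) / 0.0592 = 5.4.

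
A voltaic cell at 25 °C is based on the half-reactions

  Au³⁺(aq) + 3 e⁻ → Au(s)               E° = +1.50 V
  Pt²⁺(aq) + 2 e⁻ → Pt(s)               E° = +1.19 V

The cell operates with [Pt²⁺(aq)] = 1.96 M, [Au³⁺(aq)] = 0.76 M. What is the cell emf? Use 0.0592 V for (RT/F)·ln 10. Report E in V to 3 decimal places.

Since E°(Au³⁺/Au) > E°(Pt²⁺/Pt), Au³⁺/Au serves as the cathode.
E°cell = E°cat − E°an = +1.50 − (+1.19) = +0.31 V; n = 6.
For the overall reaction 2 Au³⁺(aq) + 3 Pt(s) → 2 Au(s) + 3 Pt²⁺(aq), Q = [Pt²⁺(aq)]^3 / [Au³⁺(aq)]^2 = 13, giving log Q = 1.115.
Applying E = E° − (RT ln10/nF)·log Q gives +0.31 − (0.0592/6)(1.115) = +0.299 V.

+0.299 V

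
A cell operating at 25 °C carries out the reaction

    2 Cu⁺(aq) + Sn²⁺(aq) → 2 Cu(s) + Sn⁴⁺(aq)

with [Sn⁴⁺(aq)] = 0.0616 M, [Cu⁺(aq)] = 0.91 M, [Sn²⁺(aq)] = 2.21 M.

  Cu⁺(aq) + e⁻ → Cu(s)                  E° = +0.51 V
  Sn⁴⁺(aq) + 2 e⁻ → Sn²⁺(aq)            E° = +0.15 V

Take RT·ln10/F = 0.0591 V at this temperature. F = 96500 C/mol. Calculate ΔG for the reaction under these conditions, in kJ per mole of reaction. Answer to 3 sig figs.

−77.9 kJ/mol

With Cu⁺/Cu reduced at the cathode, E°cell = +0.51 − (+0.15) = +0.36 V and n = 2.
Q = [Sn⁴⁺(aq)] / ([Cu⁺(aq)]^2·[Sn²⁺(aq)]) = 0.0337, so log Q = −1.473 and E = +0.36 − (0.0591/2)(−1.473) = +0.4035 V.
Then ΔG = −nFE = −2 × 96500 × +0.4035 J/mol = −77.9 kJ/mol.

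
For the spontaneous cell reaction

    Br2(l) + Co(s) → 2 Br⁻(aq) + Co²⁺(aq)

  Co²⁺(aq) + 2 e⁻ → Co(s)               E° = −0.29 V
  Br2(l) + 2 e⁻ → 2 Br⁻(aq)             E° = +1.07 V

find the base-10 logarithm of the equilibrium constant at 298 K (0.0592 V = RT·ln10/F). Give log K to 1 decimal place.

log K = 45.9

The Br₂/Br⁻ couple is reduced (cathode); E°cell = +1.07 − (−0.29) = +1.36 V with n = 2.
At equilibrium E = 0, so log K = nE°cell / 0.0592 = (2)(+1.36) / 0.0592 = 45.9.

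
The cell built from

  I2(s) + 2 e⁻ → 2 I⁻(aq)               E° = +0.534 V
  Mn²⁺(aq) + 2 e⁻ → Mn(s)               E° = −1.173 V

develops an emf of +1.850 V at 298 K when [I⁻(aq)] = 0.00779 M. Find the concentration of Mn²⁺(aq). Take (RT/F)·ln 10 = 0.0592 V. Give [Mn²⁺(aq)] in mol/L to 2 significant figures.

0.24 M

The I₂/I⁻ couple has the larger reduction potential, so it is the cathode: E°cell = +0.534 − (−1.173) = +1.707 V and n = 2.
From the Nernst equation, log Q = n(E° − E)/0.0592 = 2·(+1.707 − (+1.850))/0.0592 = −4.831.
For I2(s) + Mn(s) → 2 I⁻(aq) + Mn²⁺(aq), the reaction quotient is Q = [I⁻(aq)]^2·[Mn²⁺(aq)].
Solving for the unknown gives log [Mn²⁺(aq)] = −0.614, so [Mn²⁺(aq)] ≈ 0.24 M.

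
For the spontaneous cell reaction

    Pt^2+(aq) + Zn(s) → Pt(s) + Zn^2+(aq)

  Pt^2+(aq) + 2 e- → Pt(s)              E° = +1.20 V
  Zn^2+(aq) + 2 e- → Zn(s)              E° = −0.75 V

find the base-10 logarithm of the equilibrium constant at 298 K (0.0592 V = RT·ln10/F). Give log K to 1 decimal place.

The Pt²⁺/Pt couple is reduced (cathode); E°cell = +1.20 − (−0.75) = +1.95 V with n = 2.
At equilibrium E = 0, so log K = nE°cell / 0.0592 = (2)(+1.95) / 0.0592 = 65.9.

log K = 65.9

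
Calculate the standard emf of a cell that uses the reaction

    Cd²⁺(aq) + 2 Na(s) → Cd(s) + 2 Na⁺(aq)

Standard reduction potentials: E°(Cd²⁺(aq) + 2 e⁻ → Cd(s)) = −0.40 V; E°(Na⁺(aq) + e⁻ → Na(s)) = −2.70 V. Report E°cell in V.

+2.30 V

Cd²⁺(aq) gains electrons, so the Cd²⁺/Cd couple is the cathode; the Na⁺/Na couple is the anode.
E°cell = E°(cathode) − E°(anode) = −0.40 − (−2.70) = +2.30 V.
The positive value indicates the reaction is spontaneous as written.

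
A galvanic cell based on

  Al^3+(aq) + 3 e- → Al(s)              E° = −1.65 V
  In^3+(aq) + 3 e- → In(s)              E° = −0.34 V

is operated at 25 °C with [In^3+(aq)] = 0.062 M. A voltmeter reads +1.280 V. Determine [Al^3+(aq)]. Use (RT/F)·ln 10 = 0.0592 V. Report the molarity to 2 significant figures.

In³⁺/In is the cathode (higher E°); E°cell = −0.34 − (−1.65) = +1.31 V with n = 3.
From the Nernst equation, log Q = n(E° − E)/0.0592 = 3·(+1.31 − (+1.280))/0.0592 = 1.520.
The balanced reaction is In^3+(aq) + Al(s) → In(s) + Al^3+(aq), so Q = [Al^3+(aq)] / [In^3+(aq)].
Solving for the unknown gives log [Al^3+(aq)] = 0.312, so [Al^3+(aq)] ≈ 2.1 M.

2.1 M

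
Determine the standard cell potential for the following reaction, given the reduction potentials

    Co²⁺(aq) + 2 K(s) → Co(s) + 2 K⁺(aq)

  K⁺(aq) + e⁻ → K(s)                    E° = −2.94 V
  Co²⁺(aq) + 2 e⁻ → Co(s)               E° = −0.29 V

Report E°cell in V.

+2.65 V

Co²⁺(aq) gains electrons, so the Co²⁺/Co couple is the cathode; the K⁺/K couple is the anode.
E°cell = E°(cathode) − E°(anode) = −0.29 − (−2.94) = +2.65 V.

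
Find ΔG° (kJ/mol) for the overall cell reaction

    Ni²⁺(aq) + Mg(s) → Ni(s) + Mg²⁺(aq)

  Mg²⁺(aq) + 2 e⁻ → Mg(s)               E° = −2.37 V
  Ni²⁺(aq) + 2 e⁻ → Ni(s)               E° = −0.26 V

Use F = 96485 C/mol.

In the reaction as written Ni²⁺(aq) is reduced, so the Ni²⁺/Ni couple is the cathode and Mg²⁺/Mg is the anode.
E°cell = −0.26 − (−2.37) = +2.11 V; balancing electrons gives n = 2.
ΔG° = −nFE°cell = −(2)(96485)(+2.11) J/mol = −407 kJ/mol.

−407 kJ/mol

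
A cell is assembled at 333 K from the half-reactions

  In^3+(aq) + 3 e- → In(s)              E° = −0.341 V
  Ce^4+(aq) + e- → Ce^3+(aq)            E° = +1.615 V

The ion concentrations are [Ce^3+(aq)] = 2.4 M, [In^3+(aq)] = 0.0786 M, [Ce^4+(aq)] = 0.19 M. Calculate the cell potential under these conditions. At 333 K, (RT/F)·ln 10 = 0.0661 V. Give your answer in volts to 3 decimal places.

The Ce⁴⁺/Ce³⁺ couple has the more positive E°, so it is the cathode; In³⁺/In is the anode.
E°cell = E°cat − E°an = +1.615 − (−0.341) = +1.956 V; n = 3.
For the overall reaction 3 Ce^4+(aq) + In(s) → 3 Ce^3+(aq) + In^3+(aq), Q = ([Ce^3+(aq)]^3·[In^3+(aq)]) / [Ce^4+(aq)]^3 = 158, giving log Q = 2.200.
E = E° − (0.0661/n)·log Q = +1.956 − (0.0661/3)(2.200) = +1.908 V.

+1.908 V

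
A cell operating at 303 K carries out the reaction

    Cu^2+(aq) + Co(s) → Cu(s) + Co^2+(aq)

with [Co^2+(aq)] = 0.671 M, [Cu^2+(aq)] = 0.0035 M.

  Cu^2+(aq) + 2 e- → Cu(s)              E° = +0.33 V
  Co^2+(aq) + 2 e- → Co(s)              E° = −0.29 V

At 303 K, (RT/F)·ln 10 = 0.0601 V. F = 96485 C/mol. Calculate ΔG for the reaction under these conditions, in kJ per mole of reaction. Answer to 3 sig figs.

E°cell = +0.33 − (−0.29) = +0.62 V; the balanced reaction transfers n = 2 electrons.
Q = [Co^2+(aq)] / [Cu^2+(aq)] = 192, so log Q = 2.283 and E = +0.62 − (0.0601/2)(2.283) = +0.5514 V.
Finally ΔG = −nFE = −(2)(96485 C/mol)(+0.5514 V) = −106 kJ/mol.

−106 kJ/mol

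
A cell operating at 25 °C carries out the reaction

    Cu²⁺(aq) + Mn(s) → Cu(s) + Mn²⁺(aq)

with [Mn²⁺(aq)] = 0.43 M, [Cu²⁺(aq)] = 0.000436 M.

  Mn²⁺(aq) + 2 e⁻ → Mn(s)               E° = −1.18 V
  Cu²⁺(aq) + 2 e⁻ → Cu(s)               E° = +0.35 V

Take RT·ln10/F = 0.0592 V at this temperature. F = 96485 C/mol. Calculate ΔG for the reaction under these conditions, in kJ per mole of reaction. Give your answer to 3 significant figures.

With Cu²⁺/Cu reduced at the cathode, E°cell = +0.35 − (−1.18) = +1.53 V and n = 2.
Here Q = [Mn²⁺(aq)] / [Cu²⁺(aq)] = 986 (log Q = 2.994), giving E = +1.53 − (0.0592/2)·(2.994) = +1.4414 V.
Then ΔG = −nFE = −2 × 96485 × +1.4414 J/mol = −278 kJ/mol.

−278 kJ/mol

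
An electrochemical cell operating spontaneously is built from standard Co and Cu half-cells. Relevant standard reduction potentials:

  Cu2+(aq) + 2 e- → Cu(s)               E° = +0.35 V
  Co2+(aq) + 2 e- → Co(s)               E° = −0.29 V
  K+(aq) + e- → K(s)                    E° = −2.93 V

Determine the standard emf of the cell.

+0.64 V

Of the two couples in this cell, the one with the more positive reduction potential is reduced at the cathode: here that is Cu²⁺/Cu (+0.35 V); Co²⁺/Co (−0.29 V) is the anode.
E°cell = E°(cathode) − E°(anode) = +0.35 − (−0.29) = +0.64 V.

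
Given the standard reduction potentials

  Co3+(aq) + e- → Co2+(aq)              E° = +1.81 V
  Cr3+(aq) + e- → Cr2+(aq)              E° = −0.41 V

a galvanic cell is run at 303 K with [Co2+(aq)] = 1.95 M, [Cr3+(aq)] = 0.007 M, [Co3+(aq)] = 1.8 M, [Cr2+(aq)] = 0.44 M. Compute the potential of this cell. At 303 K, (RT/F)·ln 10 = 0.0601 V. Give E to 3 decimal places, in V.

+2.326 V

The Co³⁺/Co²⁺ couple has the more positive E°, so it is the cathode; Cr³⁺/Cr²⁺ is the anode.
E°cell = E°cat − E°an = +1.81 − (−0.41) = +2.22 V; n = 1.
The balanced reaction is Co3+(aq) + Cr2+(aq) → Co2+(aq) + Cr3+(aq), so Q = ([Co2+(aq)]·[Cr3+(aq)]) / ([Co3+(aq)]·[Cr2+(aq)]) = 0.0172 and log Q = −1.764.
By the Nernst equation, E = +2.22 − (0.0601/1)·(−1.764) = +2.326 V.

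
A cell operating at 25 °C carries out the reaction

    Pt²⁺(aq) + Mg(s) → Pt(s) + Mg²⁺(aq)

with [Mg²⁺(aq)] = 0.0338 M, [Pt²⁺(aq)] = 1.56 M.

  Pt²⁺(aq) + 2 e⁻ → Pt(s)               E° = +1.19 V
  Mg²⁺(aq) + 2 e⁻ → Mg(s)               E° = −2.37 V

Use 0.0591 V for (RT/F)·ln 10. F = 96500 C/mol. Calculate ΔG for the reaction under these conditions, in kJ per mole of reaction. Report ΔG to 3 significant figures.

E°cell = +1.19 − (−2.37) = +3.56 V; the balanced reaction transfers n = 2 electrons.
Here Q = [Mg²⁺(aq)] / [Pt²⁺(aq)] = 0.0217 (log Q = −1.664), giving E = +3.56 − (0.0591/2)·(−1.664) = +3.6092 V.
Finally ΔG = −nFE = −(2)(96500 C/mol)(+3.6092 V) = −697 kJ/mol.

−697 kJ/mol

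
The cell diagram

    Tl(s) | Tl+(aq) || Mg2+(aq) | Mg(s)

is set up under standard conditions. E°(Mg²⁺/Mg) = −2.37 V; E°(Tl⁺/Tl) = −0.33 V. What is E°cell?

−2.04 V

By convention the left-hand electrode in cell notation is the anode (oxidation) and the right-hand electrode is the cathode (reduction).
E°cell = E°(right) − E°(left) = −2.37 − (−0.33) = −2.04 V.
The negative sign shows that, as written, the cell would require an external voltage to drive the reaction.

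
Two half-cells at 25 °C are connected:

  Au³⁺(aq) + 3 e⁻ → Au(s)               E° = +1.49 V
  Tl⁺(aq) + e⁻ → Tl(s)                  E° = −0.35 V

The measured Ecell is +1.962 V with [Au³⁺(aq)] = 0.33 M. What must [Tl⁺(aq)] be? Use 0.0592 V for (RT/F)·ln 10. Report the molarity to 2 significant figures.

0.0060 M

With Au³⁺/Au at the cathode and Tl⁺/Tl at the anode, E°cell = +1.49 − (−0.35) = +1.84 V (n = 3).
Rearranging E = E° − (0.0592/n)·log Q gives log Q = 3(+1.84 − (+1.962))/0.0592 = −6.182.
Balancing electrons gives Au³⁺(aq) + 3 Tl(s) → Au(s) + 3 Tl⁺(aq); thus Q = [Tl⁺(aq)]^3 / [Au³⁺(aq)].
Solving for the unknown gives log [Tl⁺(aq)] = −2.221, so [Tl⁺(aq)] ≈ 0.0060 M.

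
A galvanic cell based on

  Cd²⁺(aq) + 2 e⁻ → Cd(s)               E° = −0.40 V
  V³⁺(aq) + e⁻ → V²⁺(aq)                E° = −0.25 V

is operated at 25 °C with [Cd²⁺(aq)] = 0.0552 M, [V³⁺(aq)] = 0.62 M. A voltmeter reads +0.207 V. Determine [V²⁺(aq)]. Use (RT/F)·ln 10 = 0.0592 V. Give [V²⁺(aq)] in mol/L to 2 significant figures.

V³⁺/V²⁺ is the cathode (higher E°); E°cell = −0.25 − (−0.40) = +0.15 V with n = 2.
Since E = E° − (0.0592/n)·log Q, log Q = n(E° − E)/0.0592 = −1.926.
For 2 V³⁺(aq) + Cd(s) → 2 V²⁺(aq) + Cd²⁺(aq), the reaction quotient is Q = ([V²⁺(aq)]^2·[Cd²⁺(aq)]) / [V³⁺(aq)]^2.
Substituting the known concentrations and solving, log [V²⁺(aq)] = −0.542 and [V²⁺(aq)] = 0.29 M.

0.29 M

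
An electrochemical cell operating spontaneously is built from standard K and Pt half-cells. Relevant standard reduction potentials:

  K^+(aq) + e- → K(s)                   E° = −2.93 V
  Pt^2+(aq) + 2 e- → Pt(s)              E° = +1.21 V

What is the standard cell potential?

Of the two couples in this cell, the one with the more positive reduction potential is reduced at the cathode: here that is Pt²⁺/Pt (+1.21 V); K⁺/K (−2.93 V) is the anode.
E°cell = E°(cathode) − E°(anode) = +1.21 − (−2.93) = +4.14 V.

+4.14 V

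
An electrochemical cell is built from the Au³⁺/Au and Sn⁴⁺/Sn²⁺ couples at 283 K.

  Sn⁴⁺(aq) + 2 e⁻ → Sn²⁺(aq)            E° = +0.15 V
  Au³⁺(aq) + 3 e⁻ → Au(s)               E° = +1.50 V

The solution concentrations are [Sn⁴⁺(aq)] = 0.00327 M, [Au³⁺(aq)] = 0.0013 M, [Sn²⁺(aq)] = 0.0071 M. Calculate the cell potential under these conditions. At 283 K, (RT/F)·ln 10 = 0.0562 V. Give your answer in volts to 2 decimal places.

+1.31 V

Since E°(Au³⁺/Au) > E°(Sn⁴⁺/Sn²⁺), Au³⁺/Au serves as the cathode.
E°cell = +1.50 − (+0.15) = +1.35 V, with n = 6 electrons transferred.
The balanced reaction is 2 Au³⁺(aq) + 3 Sn²⁺(aq) → 2 Au(s) + 3 Sn⁴⁺(aq), so Q = [Sn⁴⁺(aq)]^3 / ([Au³⁺(aq)]^2·[Sn²⁺(aq)]^3) = 5.78×10^4 and log Q = 4.762.
By the Nernst equation, E = +1.35 − (0.0562/6)·(4.762) = +1.31 V.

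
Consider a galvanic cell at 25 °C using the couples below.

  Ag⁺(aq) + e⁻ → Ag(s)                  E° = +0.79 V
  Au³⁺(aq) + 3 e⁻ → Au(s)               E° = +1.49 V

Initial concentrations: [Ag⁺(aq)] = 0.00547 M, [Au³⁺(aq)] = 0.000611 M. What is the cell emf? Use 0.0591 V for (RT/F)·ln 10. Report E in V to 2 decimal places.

Since E°(Au³⁺/Au) > E°(Ag⁺/Ag), Au³⁺/Au serves as the cathode.
The standard potential is +1.49 − (+0.79) = +0.70 V and the balanced reaction transfers n = 3 electrons.
For the overall reaction Au³⁺(aq) + 3 Ag(s) → Au(s) + 3 Ag⁺(aq), Q = [Ag⁺(aq)]^3 / [Au³⁺(aq)] = 0.000268, giving log Q = −3.572.
Applying E = E° − (RT ln10/nF)·log Q gives +0.70 − (0.0591/3)(−3.572) = +0.77 V.

+0.77 V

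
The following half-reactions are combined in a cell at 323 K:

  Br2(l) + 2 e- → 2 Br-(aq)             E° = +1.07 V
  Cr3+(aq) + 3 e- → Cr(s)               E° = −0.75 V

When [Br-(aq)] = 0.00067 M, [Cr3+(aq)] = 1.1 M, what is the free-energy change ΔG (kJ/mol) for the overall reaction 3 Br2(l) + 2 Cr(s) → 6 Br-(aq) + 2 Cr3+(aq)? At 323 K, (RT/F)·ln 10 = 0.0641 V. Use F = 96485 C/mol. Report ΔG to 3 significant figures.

−1170 kJ/mol

The standard cell potential is +1.07 − (−0.75) = +1.82 V, with n = 6 electrons in the balanced equation.
Q = [Br-(aq)]^6·[Cr3+(aq)]^2 = 1.09×10^−19, so log Q = −18.961 and E = +1.82 − (0.0641/6)(−18.961) = +2.0226 V.
Finally ΔG = −nFE = −(6)(96485 C/mol)(+2.0226 V) = −1170 kJ/mol.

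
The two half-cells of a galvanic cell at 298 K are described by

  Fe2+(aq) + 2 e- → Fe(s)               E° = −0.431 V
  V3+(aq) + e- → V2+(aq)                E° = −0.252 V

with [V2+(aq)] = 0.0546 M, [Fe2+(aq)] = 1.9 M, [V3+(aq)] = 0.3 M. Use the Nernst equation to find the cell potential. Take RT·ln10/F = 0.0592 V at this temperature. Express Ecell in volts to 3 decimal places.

The V³⁺/V²⁺ couple has the more positive E°, so it is the cathode; Fe²⁺/Fe is the anode.
The standard potential is −0.252 − (−0.431) = +0.179 V and the balanced reaction transfers n = 2 electrons.
For the overall reaction 2 V3+(aq) + Fe(s) → 2 V2+(aq) + Fe2+(aq), Q = ([V2+(aq)]^2·[Fe2+(aq)]) / [V3+(aq)]^2 = 0.0629, giving log Q = −1.201.
Applying E = E° − (RT ln10/nF)·log Q gives +0.179 − (0.0592/2)(−1.201) = +0.215 V.

+0.215 V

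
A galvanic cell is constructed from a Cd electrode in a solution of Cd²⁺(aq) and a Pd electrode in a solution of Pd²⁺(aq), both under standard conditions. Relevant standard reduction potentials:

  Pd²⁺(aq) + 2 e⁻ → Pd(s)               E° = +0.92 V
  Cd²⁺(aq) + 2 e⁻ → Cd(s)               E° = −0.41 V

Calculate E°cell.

+1.33 V

The Pd²⁺/Pd couple has the higher E°, so Pd ion is reduced (cathode) and Cd is oxidized (anode).
E°cell = E°(cathode) − E°(anode) = +0.92 − (−0.41) = +1.33 V.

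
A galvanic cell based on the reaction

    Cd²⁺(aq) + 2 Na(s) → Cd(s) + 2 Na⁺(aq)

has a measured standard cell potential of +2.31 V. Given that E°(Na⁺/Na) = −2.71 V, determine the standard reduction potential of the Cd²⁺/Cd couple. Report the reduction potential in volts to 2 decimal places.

−0.40 V

In the reaction as written the Cd²⁺/Cd couple is reduced (cathode) and Na⁺/Na is oxidized (anode), so E°cell = E°(Cd²⁺/Cd) − E°(Na⁺/Na).
E°(Cd²⁺/Cd) = E°cell + E°(anode) = +2.31 + (−2.71) = −0.40 V.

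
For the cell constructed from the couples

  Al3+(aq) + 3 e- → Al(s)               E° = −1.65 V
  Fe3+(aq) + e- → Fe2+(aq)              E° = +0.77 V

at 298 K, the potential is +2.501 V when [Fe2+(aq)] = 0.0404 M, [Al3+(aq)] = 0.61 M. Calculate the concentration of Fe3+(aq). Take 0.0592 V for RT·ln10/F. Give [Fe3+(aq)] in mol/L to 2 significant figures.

With Fe³⁺/Fe²⁺ at the cathode and Al³⁺/Al at the anode, E°cell = +0.77 − (−1.65) = +2.42 V (n = 3).
From the Nernst equation, log Q = n(E° − E)/0.0592 = 3·(+2.42 − (+2.501))/0.0592 = −4.105.
The balanced reaction is 3 Fe3+(aq) + Al(s) → 3 Fe2+(aq) + Al3+(aq), so Q = ([Fe2+(aq)]^3·[Al3+(aq)]) / [Fe3+(aq)]^3.
Substituting the known concentrations and solving, log [Fe3+(aq)] = −0.097 and [Fe3+(aq)] = 0.80 M.

0.80 M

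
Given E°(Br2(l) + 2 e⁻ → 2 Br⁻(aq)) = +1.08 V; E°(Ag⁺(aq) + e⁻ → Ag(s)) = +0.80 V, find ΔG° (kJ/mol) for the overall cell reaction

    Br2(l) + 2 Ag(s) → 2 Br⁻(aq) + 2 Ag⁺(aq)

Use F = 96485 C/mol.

−54.0 kJ/mol

In the reaction as written Br2(l) is reduced, so the Br₂/Br⁻ couple is the cathode and Ag⁺/Ag is the anode.
E°cell = +1.08 − (+0.80) = +0.28 V; balancing electrons gives n = 2.
ΔG° = −nFE°cell = −(2)(96485)(+0.28) J/mol = −54.0 kJ/mol.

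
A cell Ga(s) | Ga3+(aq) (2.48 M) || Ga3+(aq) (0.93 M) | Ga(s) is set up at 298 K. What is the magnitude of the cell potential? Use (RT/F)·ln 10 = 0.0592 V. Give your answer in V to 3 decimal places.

For a concentration cell E°cell = 0, since both electrodes use the same couple.
The compartment with the higher Ga3+(aq) concentration (2.48 M) acts as the cathode; ions are reduced there and produced at the dilute (0.93 M) anode.
With n = 3, Ecell = −(0.0592/3)·log([dilute]/[conc]) = −(0.0592/3)·log(0.93/2.48) = +0.008 V.

0.008 V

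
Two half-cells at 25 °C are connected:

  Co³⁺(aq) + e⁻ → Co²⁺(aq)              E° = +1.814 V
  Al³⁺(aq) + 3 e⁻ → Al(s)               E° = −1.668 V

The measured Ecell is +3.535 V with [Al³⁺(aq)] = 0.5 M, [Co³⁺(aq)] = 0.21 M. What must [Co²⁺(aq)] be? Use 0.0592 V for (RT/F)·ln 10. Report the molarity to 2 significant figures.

The Co³⁺/Co²⁺ couple has the larger reduction potential, so it is the cathode: E°cell = +1.814 − (−1.668) = +3.482 V and n = 3.
From the Nernst equation, log Q = n(E° − E)/0.0592 = 3·(+3.482 − (+3.535))/0.0592 = −2.686.
Balancing electrons gives 3 Co³⁺(aq) + Al(s) → 3 Co²⁺(aq) + Al³⁺(aq); thus Q = ([Co²⁺(aq)]^3·[Al³⁺(aq)]) / [Co³⁺(aq)]^3.
Solving for the unknown gives log [Co²⁺(aq)] = −1.473, so [Co²⁺(aq)] ≈ 0.034 M.

0.034 M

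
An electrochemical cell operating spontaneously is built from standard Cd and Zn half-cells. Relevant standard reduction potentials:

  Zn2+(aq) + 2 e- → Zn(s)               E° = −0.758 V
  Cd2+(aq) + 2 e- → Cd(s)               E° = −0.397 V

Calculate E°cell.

+0.361 V

The Cd²⁺/Cd couple has the higher E°, so Cd ion is reduced (cathode) and Zn is oxidized (anode).
E°cell = E°(cathode) − E°(anode) = −0.397 − (−0.758) = +0.361 V.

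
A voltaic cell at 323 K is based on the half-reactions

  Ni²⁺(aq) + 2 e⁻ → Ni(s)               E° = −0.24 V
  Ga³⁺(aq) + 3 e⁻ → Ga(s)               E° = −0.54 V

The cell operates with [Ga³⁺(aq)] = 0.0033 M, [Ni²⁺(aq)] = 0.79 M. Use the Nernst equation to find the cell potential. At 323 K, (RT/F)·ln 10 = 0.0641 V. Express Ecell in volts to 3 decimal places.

Ni²⁺/Ni is reduced (cathode, E° = −0.24 V) and Ga³⁺/Ga is oxidized (anode).
E°cell = −0.24 − (−0.54) = +0.30 V, with n = 6 electrons transferred.
The balanced reaction is 3 Ni²⁺(aq) + 2 Ga(s) → 3 Ni(s) + 2 Ga³⁺(aq), so Q = [Ga³⁺(aq)]^2 / [Ni²⁺(aq)]^3 = 2.21×10^−5 and log Q = −4.656.
Applying E = E° − (RT ln10/nF)·log Q gives +0.30 − (0.0641/6)(−4.656) = +0.350 V.

+0.350 V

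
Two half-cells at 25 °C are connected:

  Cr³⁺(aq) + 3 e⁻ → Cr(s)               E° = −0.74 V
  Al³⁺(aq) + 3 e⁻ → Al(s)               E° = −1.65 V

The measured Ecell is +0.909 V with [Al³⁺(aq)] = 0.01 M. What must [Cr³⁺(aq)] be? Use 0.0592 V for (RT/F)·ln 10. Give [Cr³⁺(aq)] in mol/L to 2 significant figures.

The Cr³⁺/Cr couple has the larger reduction potential, so it is the cathode: E°cell = −0.74 − (−1.65) = +0.91 V and n = 3.
Since E = E° − (0.0592/n)·log Q, log Q = n(E° − E)/0.0592 = 0.051.
Balancing electrons gives Cr³⁺(aq) + Al(s) → Cr(s) + Al³⁺(aq); thus Q = [Al³⁺(aq)] / [Cr³⁺(aq)].
Solving for the unknown gives log [Cr³⁺(aq)] = −2.051, so [Cr³⁺(aq)] ≈ 0.0089 M.

0.0089 M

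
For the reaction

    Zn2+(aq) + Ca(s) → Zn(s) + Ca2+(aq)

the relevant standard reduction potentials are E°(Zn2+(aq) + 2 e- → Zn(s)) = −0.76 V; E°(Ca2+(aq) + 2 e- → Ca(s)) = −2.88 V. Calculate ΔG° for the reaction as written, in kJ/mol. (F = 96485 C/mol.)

In the reaction as written Zn2+(aq) is reduced, so the Zn²⁺/Zn couple is the cathode and Ca²⁺/Ca is the anode.
E°cell = −0.76 − (−2.88) = +2.12 V; balancing electrons gives n = 2.
ΔG° = −nFE°cell = −(2)(96485)(+2.12) J/mol = −409 kJ/mol.

−409 kJ/mol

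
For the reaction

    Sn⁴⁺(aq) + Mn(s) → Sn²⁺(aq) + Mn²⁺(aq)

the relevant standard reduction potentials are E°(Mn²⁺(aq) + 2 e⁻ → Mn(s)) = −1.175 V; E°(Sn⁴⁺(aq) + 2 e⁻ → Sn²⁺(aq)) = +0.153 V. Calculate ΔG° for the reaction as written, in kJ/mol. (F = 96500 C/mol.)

−256 kJ/mol

In the reaction as written Sn⁴⁺(aq) is reduced, so the Sn⁴⁺/Sn²⁺ couple is the cathode and Mn²⁺/Mn is the anode.
E°cell = +0.153 − (−1.175) = +1.328 V; balancing electrons gives n = 2.
ΔG° = −nFE°cell = −(2)(96500)(+1.328) J/mol = −256 kJ/mol.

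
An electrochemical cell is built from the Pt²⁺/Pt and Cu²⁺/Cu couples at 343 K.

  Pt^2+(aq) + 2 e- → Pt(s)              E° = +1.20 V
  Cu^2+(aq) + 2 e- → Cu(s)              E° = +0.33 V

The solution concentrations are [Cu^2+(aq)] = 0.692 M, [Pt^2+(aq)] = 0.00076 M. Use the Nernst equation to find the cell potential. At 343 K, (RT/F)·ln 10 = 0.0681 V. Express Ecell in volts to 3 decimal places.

Pt²⁺/Pt is reduced (cathode, E° = +1.20 V) and Cu²⁺/Cu is oxidized (anode).
The standard potential is +1.20 − (+0.33) = +0.87 V and the balanced reaction transfers n = 2 electrons.
Balancing gives Pt^2+(aq) + Cu(s) → Pt(s) + Cu^2+(aq); hence Q = [Cu^2+(aq)] / [Pt^2+(aq)] = 911 (log Q = 2.959).
Applying E = E° − (RT ln10/nF)·log Q gives +0.87 − (0.0681/2)(2.959) = +0.769 V.

+0.769 V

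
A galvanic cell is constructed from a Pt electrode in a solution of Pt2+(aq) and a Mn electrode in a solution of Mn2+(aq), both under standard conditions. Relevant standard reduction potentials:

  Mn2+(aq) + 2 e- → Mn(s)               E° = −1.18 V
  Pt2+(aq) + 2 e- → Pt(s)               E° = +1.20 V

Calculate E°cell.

+2.38 V

The Pt²⁺/Pt couple has the higher E°, so Pt ion is reduced (cathode) and Mn is oxidized (anode).
E°cell = E°(cathode) − E°(anode) = +1.20 − (−1.18) = +2.38 V.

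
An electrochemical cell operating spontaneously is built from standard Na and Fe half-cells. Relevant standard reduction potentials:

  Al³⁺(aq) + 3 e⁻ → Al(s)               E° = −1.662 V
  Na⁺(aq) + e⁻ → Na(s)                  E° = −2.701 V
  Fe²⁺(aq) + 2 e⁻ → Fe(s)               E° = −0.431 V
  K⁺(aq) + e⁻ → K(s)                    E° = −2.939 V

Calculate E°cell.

+2.270 V

The Fe²⁺/Fe couple has the higher E°, so Fe ion is reduced (cathode) and Na is oxidized (anode).
E°cell = E°(cathode) − E°(anode) = −0.431 − (−2.701) = +2.270 V.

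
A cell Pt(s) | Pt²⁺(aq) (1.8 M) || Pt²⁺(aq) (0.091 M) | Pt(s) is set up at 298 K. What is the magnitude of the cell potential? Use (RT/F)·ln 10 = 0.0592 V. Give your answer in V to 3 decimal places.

For a concentration cell E°cell = 0, since both electrodes use the same couple.
The compartment with the higher Pt²⁺(aq) concentration (1.8 M) acts as the cathode; ions are reduced there and produced at the dilute (0.091 M) anode.
With n = 2, Ecell = −(0.0592/2)·log([dilute]/[conc]) = −(0.0592/2)·log(0.091/1.8) = +0.038 V.

0.038 V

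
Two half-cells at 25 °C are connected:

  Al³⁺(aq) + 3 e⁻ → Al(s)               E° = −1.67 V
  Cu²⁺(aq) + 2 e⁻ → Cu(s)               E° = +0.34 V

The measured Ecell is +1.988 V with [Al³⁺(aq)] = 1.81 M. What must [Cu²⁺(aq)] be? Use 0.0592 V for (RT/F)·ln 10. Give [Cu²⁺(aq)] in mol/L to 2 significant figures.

Cu²⁺/Cu is the cathode (higher E°); E°cell = +0.34 − (−1.67) = +2.01 V with n = 6.
Rearranging E = E° − (0.0592/n)·log Q gives log Q = 6(+2.01 − (+1.988))/0.0592 = 2.230.
For 3 Cu²⁺(aq) + 2 Al(s) → 3 Cu(s) + 2 Al³⁺(aq), the reaction quotient is Q = [Al³⁺(aq)]^2 / [Cu²⁺(aq)]^3.
Solving for the unknown gives log [Cu²⁺(aq)] = −0.572, so [Cu²⁺(aq)] ≈ 0.27 M.

0.27 M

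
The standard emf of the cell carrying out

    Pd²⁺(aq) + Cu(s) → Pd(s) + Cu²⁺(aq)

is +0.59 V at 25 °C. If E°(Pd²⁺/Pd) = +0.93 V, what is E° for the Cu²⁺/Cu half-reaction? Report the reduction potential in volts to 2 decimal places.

+0.34 V

In the reaction as written the Pd²⁺/Pd couple is reduced (cathode) and Cu²⁺/Cu is oxidized (anode), so E°cell = E°(Pd²⁺/Pd) − E°(Cu²⁺/Cu).
E°(Cu²⁺/Cu) = E°(cathode) − E°cell = +0.93 − (+0.59) = +0.34 V.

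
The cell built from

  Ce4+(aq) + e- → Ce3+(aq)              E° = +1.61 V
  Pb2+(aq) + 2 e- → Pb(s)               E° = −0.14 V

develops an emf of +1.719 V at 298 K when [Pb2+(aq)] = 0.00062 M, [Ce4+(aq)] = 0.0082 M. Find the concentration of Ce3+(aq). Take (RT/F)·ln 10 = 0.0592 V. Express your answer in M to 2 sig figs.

Ce⁴⁺/Ce³⁺ is the cathode (higher E°); E°cell = +1.61 − (−0.14) = +1.75 V with n = 2.
Since E = E° − (0.0592/n)·log Q, log Q = n(E° − E)/0.0592 = 1.047.
Balancing electrons gives 2 Ce4+(aq) + Pb(s) → 2 Ce3+(aq) + Pb2+(aq); thus Q = ([Ce3+(aq)]^2·[Pb2+(aq)]) / [Ce4+(aq)]^2.
Substituting the known concentrations and solving, log [Ce3+(aq)] = 0.041 and [Ce3+(aq)] = 1.1 M.

1.1 M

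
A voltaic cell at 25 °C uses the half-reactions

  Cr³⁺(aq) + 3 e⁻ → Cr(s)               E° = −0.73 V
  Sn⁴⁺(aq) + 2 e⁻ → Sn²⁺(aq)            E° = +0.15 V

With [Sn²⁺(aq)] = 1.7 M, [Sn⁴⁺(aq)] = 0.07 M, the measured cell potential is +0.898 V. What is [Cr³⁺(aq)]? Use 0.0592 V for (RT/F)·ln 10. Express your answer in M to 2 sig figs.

With Sn⁴⁺/Sn²⁺ at the cathode and Cr³⁺/Cr at the anode, E°cell = +0.15 − (−0.73) = +0.88 V (n = 6).
From the Nernst equation, log Q = n(E° − E)/0.0592 = 6·(+0.88 − (+0.898))/0.0592 = −1.824.
Balancing electrons gives 3 Sn⁴⁺(aq) + 2 Cr(s) → 3 Sn²⁺(aq) + 2 Cr³⁺(aq); thus Q = ([Sn²⁺(aq)]^3·[Cr³⁺(aq)]^2) / [Sn⁴⁺(aq)]^3.
Solving for the unknown gives log [Cr³⁺(aq)] = −2.990, so [Cr³⁺(aq)] ≈ 0.0010 M.

0.0010 M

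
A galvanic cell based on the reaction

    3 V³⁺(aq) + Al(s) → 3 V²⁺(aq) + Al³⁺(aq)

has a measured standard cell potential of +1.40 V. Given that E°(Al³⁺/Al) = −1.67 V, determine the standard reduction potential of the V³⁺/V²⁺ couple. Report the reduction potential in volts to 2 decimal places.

In the reaction as written the V³⁺/V²⁺ couple is reduced (cathode) and Al³⁺/Al is oxidized (anode), so E°cell = E°(V³⁺/V²⁺) − E°(Al³⁺/Al).
E°(V³⁺/V²⁺) = E°cell + E°(anode) = +1.40 + (−1.67) = −0.27 V.

−0.27 V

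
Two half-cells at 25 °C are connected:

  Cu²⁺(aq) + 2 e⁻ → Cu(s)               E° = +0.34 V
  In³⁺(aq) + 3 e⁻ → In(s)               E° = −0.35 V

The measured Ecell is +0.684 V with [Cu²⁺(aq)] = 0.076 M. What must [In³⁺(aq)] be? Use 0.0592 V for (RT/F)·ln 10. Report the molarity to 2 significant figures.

With Cu²⁺/Cu at the cathode and In³⁺/In at the anode, E°cell = +0.34 − (−0.35) = +0.69 V (n = 6).
Since E = E° − (0.0592/n)·log Q, log Q = n(E° − E)/0.0592 = 0.608.
Balancing electrons gives 3 Cu²⁺(aq) + 2 In(s) → 3 Cu(s) + 2 In³⁺(aq); thus Q = [In³⁺(aq)]^2 / [Cu²⁺(aq)]^3.
Isolating [In³⁺(aq)] in Q = 10^{0.608} yields log [In³⁺(aq)] = −1.375, i.e. 0.042 M.

0.042 M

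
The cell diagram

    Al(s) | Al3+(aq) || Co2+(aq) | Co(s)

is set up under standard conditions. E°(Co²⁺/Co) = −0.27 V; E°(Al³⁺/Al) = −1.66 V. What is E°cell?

By convention the left-hand electrode in cell notation is the anode (oxidation) and the right-hand electrode is the cathode (reduction).
E°cell = E°(right) − E°(left) = −0.27 − (−1.66) = +1.39 V.

+1.39 V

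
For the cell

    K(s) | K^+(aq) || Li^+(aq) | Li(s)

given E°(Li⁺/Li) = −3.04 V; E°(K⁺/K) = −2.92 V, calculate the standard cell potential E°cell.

−0.12 V

By convention the left-hand electrode in cell notation is the anode (oxidation) and the right-hand electrode is the cathode (reduction).
E°cell = E°(right) − E°(left) = −3.04 − (−2.92) = −0.12 V.
The negative sign shows that, as written, the cell would require an external voltage to drive the reaction.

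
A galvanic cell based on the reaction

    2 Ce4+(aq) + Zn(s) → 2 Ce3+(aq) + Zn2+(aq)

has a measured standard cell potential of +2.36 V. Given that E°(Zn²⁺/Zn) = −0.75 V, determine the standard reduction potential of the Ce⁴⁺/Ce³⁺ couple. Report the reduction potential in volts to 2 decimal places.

+1.61 V

In the reaction as written the Ce⁴⁺/Ce³⁺ couple is reduced (cathode) and Zn²⁺/Zn is oxidized (anode), so E°cell = E°(Ce⁴⁺/Ce³⁺) − E°(Zn²⁺/Zn).
E°(Ce⁴⁺/Ce³⁺) = E°cell + E°(anode) = +2.36 + (−0.75) = +1.61 V.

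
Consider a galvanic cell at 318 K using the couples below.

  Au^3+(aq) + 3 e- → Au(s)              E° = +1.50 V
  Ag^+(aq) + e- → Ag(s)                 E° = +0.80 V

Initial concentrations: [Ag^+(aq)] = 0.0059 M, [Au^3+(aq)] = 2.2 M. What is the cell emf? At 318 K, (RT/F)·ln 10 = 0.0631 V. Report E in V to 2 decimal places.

+0.85 V

The Au³⁺/Au couple has the more positive E°, so it is the cathode; Ag⁺/Ag is the anode.
The standard potential is +1.50 − (+0.80) = +0.70 V and the balanced reaction transfers n = 3 electrons.
Balancing gives Au^3+(aq) + 3 Ag(s) → Au(s) + 3 Ag^+(aq); hence Q = [Ag^+(aq)]^3 / [Au^3+(aq)] = 9.34×10^−8 (log Q = −7.030).
By the Nernst equation, E = +0.70 − (0.0631/3)·(−7.030) = +0.85 V.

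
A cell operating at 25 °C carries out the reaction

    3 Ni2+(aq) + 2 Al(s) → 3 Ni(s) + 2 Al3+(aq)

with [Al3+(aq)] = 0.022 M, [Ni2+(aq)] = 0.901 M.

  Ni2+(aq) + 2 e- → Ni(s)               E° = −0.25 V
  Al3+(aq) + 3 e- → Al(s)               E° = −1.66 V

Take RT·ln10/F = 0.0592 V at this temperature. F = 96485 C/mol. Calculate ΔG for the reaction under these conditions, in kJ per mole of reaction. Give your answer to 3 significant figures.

E°cell = −0.25 − (−1.66) = +1.41 V; the balanced reaction transfers n = 6 electrons.
Here Q = [Al3+(aq)]^2 / [Ni2+(aq)]^3 = 0.000662 (log Q = −3.179), giving E = +1.41 − (0.0592/6)·(−3.179) = +1.4414 V.
ΔG = −nFE = −(6)(96485)(+1.4414) J/mol = −834 kJ/mol.

−834 kJ/mol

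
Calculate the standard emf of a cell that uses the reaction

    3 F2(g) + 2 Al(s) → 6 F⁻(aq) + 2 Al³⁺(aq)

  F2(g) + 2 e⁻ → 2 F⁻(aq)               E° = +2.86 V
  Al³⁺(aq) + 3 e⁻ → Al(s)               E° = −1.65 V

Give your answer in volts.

F2(g) gains electrons, so the F₂/F⁻ couple is the cathode; the Al³⁺/Al couple is the anode.
E°cell = E°(cathode) − E°(anode) = +2.86 − (−1.65) = +4.51 V.

+4.51 V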